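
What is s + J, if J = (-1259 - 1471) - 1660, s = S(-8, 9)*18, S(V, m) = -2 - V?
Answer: -4282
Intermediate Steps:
s = 108 (s = (-2 - 1*(-8))*18 = (-2 + 8)*18 = 6*18 = 108)
J = -4390 (J = -2730 - 1660 = -4390)
s + J = 108 - 4390 = -4282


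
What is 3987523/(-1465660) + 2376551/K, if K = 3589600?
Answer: -77359977301/37579522400 ≈ -2.0586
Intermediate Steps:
3987523/(-1465660) + 2376551/K = 3987523/(-1465660) + 2376551/3589600 = 3987523*(-1/1465660) + 2376551*(1/3589600) = -3987523/1465660 + 2376551/3589600 = -77359977301/37579522400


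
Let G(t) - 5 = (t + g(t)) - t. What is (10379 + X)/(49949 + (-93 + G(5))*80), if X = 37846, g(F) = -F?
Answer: 48225/42509 ≈ 1.1345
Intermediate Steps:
G(t) = 5 - t (G(t) = 5 + ((t - t) - t) = 5 + (0 - t) = 5 - t)
(10379 + X)/(49949 + (-93 + G(5))*80) = (10379 + 37846)/(49949 + (-93 + (5 - 1*5))*80) = 48225/(49949 + (-93 + (5 - 5))*80) = 48225/(49949 + (-93 + 0)*80) = 48225/(49949 - 93*80) = 48225/(49949 - 7440) = 48225/42509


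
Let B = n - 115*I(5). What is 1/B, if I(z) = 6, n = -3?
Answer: -1/693 ≈ -0.0014430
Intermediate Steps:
B = -693 (B = -3 - 115*6 = -3 - 690 = -693)
1/B = 1/(-693) = -1/693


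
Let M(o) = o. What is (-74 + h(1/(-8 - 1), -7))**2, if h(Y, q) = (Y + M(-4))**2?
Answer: 21390625/6561 ≈ 3260.3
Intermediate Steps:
h(Y, q) = (-4 + Y)**2 (h(Y, q) = (Y - 4)**2 = (-4 + Y)**2)
(-74 + h(1/(-8 - 1), -7))**2 = (-74 + (-4 + 1/(-8 - 1))**2)**2 = (-74 + (-4 + 1/(-9))**2)**2 = (-74 + (-4 - 1/9)**2)**2 = (-74 + (-37/9)**2)**2 = (-74 + 1369/81)**2 = (-4625/81)**2 = 21390625/6561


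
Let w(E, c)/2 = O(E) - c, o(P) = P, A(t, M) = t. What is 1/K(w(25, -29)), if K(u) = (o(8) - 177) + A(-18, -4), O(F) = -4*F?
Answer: -1/187 ≈ -0.0053476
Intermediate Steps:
w(E, c) = -8*E - 2*c (w(E, c) = 2*(-4*E - c) = 2*(-c - 4*E) = -8*E - 2*c)
K(u) = -187 (K(u) = (8 - 177) - 18 = -169 - 18 = -187)
1/K(w(25, -29)) = 1/(-187) = -1/187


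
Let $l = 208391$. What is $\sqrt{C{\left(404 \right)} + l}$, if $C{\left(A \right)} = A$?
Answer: $\sqrt{208795} \approx 456.94$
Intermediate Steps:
$\sqrt{C{\left(404 \right)} + l} = \sqrt{404 + 208391} = \sqrt{208795}$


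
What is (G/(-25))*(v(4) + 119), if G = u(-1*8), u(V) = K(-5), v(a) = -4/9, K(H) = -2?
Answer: 2134/225 ≈ 9.4844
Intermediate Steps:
v(a) = -4/9 (v(a) = -4*1/9 = -4/9)
u(V) = -2
G = -2
(G/(-25))*(v(4) + 119) = (-2/(-25))*(-4/9 + 119) = -2*(-1/25)*(1067/9) = (2/25)*(1067/9) = 2134/225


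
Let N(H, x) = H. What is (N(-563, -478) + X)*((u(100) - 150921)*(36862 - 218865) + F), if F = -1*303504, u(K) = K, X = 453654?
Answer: 12437153555384269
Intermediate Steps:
F = -303504
(N(-563, -478) + X)*((u(100) - 150921)*(36862 - 218865) + F) = (-563 + 453654)*((100 - 150921)*(36862 - 218865) - 303504) = 453091*(-150821*(-182003) - 303504) = 453091*(27449874463 - 303504) = 453091*27449570959 = 12437153555384269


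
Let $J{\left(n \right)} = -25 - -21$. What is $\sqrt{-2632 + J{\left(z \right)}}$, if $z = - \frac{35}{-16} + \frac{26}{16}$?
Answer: $2 i \sqrt{659} \approx 51.342 i$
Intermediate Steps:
$z = \frac{61}{16}$ ($z = \left(-35\right) \left(- \frac{1}{16}\right) + 26 \cdot \frac{1}{16} = \frac{35}{16} + \frac{13}{8} = \frac{61}{16} \approx 3.8125$)
$J{\left(n \right)} = -4$ ($J{\left(n \right)} = -25 + 21 = -4$)
$\sqrt{-2632 + J{\left(z \right)}} = \sqrt{-2632 - 4} = \sqrt{-2636} = 2 i \sqrt{659}$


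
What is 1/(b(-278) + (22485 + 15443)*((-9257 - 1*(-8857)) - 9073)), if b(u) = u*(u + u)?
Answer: -1/359137376 ≈ -2.7845e-9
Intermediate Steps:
b(u) = 2*u² (b(u) = u*(2*u) = 2*u²)
1/(b(-278) + (22485 + 15443)*((-9257 - 1*(-8857)) - 9073)) = 1/(2*(-278)² + (22485 + 15443)*((-9257 - 1*(-8857)) - 9073)) = 1/(2*77284 + 37928*((-9257 + 8857) - 9073)) = 1/(154568 + 37928*(-400 - 9073)) = 1/(154568 + 37928*(-9473)) = 1/(154568 - 359291944) = 1/(-359137376) = -1/359137376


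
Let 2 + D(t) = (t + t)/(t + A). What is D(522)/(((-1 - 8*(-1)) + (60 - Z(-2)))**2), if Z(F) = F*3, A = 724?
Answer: -724/3319967 ≈ -0.00021807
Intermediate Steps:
Z(F) = 3*F
D(t) = -2 + 2*t/(724 + t) (D(t) = -2 + (t + t)/(t + 724) = -2 + (2*t)/(724 + t) = -2 + 2*t/(724 + t))
D(522)/(((-1 - 8*(-1)) + (60 - Z(-2)))**2) = (-1448/(724 + 522))/(((-1 - 8*(-1)) + (60 - 3*(-2)))**2) = (-1448/1246)/(((-1 + 8) + (60 - 1*(-6)))**2) = (-1448*1/1246)/((7 + (60 + 6))**2) = -724/(623*(7 + 66)**2) = -724/(623*(73**2)) = -724/623/5329 = -724/623*1/5329 = -724/3319967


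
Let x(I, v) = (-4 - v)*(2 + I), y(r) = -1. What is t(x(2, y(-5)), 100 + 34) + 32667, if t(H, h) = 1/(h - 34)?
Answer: 3266701/100 ≈ 32667.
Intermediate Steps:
t(H, h) = 1/(-34 + h)
t(x(2, y(-5)), 100 + 34) + 32667 = 1/(-34 + (100 + 34)) + 32667 = 1/(-34 + 134) + 32667 = 1/100 + 32667 = 3266701/100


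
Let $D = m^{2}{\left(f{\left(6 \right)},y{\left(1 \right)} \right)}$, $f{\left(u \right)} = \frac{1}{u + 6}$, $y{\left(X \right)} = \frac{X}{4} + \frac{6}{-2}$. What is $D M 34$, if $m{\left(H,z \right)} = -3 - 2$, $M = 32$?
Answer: $27200$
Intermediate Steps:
$y{\left(X \right)} = -3 + \frac{X}{4}$ ($y{\left(X \right)} = X \frac{1}{4} + 6 \left(- \frac{1}{2}\right) = \frac{X}{4} - 3 = -3 + \frac{X}{4}$)
$f{\left(u \right)} = \frac{1}{6 + u}$
$m{\left(H,z \right)} = -5$ ($m{\left(H,z \right)} = -3 - 2 = -5$)
$D = 25$ ($D = \left(-5\right)^{2} = 25$)
$D M 34 = 25 \cdot 32 \cdot 34 = 800 \cdot 34 = 27200$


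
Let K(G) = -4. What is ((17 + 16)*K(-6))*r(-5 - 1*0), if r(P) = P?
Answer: 660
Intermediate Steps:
((17 + 16)*K(-6))*r(-5 - 1*0) = ((17 + 16)*(-4))*(-5 - 1*0) = (33*(-4))*(-5 + 0) = -132*(-5) = 660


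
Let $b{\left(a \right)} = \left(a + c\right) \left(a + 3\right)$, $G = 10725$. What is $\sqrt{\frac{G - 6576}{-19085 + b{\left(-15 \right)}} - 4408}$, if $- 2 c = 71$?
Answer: $\frac{i \sqrt{1505291597299}}{18479} \approx 66.394 i$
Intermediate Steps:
$c = - \frac{71}{2}$ ($c = \left(- \frac{1}{2}\right) 71 = - \frac{71}{2} \approx -35.5$)
$b{\left(a \right)} = \left(3 + a\right) \left(- \frac{71}{2} + a\right)$ ($b{\left(a \right)} = \left(a - \frac{71}{2}\right) \left(a + 3\right) = \left(- \frac{71}{2} + a\right) \left(3 + a\right) = \left(3 + a\right) \left(- \frac{71}{2} + a\right)$)
$\sqrt{\frac{G - 6576}{-19085 + b{\left(-15 \right)}} - 4408} = \sqrt{\frac{10725 - 6576}{-19085 - \left(-381 - 225\right)} - 4408} = \sqrt{\frac{4149}{-19085 + \left(- \frac{213}{2} + 225 + \frac{975}{2}\right)} - 4408} = \sqrt{\frac{4149}{-19085 + 606} - 4408} = \sqrt{\frac{4149}{-18479} - 4408} = \sqrt{4149 \left(- \frac{1}{18479}\right) - 4408} = \sqrt{- \frac{4149}{18479} - 4408} = \sqrt{- \frac{81459581}{18479}} = \frac{i \sqrt{1505291597299}}{18479}$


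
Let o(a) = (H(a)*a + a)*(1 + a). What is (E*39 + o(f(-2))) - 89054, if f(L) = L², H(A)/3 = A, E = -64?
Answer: -91290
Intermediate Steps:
H(A) = 3*A
o(a) = (1 + a)*(a + 3*a²) (o(a) = ((3*a)*a + a)*(1 + a) = (3*a² + a)*(1 + a) = (a + 3*a²)*(1 + a) = (1 + a)*(a + 3*a²))
(E*39 + o(f(-2))) - 89054 = (-64*39 + (-2)²*(1 + 3*((-2)²)² + 4*(-2)²)) - 89054 = (-2496 + 4*(1 + 3*4² + 4*4)) - 89054 = (-2496 + 4*(1 + 3*16 + 16)) - 89054 = (-2496 + 4*(1 + 48 + 16)) - 89054 = (-2496 + 4*65) - 89054 = (-2496 + 260) - 89054 = -2236 - 89054 = -91290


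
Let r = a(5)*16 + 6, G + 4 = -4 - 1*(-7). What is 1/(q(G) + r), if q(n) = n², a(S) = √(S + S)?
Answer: -7/2511 + 16*√10/2511 ≈ 0.017362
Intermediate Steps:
G = -1 (G = -4 + (-4 - 1*(-7)) = -4 + (-4 + 7) = -4 + 3 = -1)
a(S) = √2*√S (a(S) = √(2*S) = √2*√S)
r = 6 + 16*√10 (r = (√2*√5)*16 + 6 = √10*16 + 6 = 16*√10 + 6 = 6 + 16*√10 ≈ 56.596)
1/(q(G) + r) = 1/((-1)² + (6 + 16*√10)) = 1/(1 + (6 + 16*√10)) = 1/(7 + 16*√10)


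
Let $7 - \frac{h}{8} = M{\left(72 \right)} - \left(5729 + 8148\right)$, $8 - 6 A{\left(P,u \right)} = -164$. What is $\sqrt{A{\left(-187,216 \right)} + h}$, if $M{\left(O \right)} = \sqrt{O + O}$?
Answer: $\frac{\sqrt{999042}}{3} \approx 333.17$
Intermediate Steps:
$A{\left(P,u \right)} = \frac{86}{3}$ ($A{\left(P,u \right)} = \frac{4}{3} - - \frac{82}{3} = \frac{4}{3} + \frac{82}{3} = \frac{86}{3}$)
$M{\left(O \right)} = \sqrt{2} \sqrt{O}$ ($M{\left(O \right)} = \sqrt{2 O} = \sqrt{2} \sqrt{O}$)
$h = 110976$ ($h = 56 - 8 \left(\sqrt{2} \sqrt{72} - \left(5729 + 8148\right)\right) = 56 - 8 \left(\sqrt{2} \cdot 6 \sqrt{2} - 13877\right) = 56 - 8 \left(12 - 13877\right) = 56 - -110920 = 56 + 110920 = 110976$)
$\sqrt{A{\left(-187,216 \right)} + h} = \sqrt{\frac{86}{3} + 110976} = \sqrt{\frac{333014}{3}} = \frac{\sqrt{999042}}{3}$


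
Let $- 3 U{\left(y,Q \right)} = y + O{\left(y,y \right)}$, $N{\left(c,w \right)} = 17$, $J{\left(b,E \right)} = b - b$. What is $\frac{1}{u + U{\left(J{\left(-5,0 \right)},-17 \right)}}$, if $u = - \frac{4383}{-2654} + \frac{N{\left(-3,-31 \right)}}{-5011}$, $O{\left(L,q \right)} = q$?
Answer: $\frac{13299194}{21918095} \approx 0.60677$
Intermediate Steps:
$J{\left(b,E \right)} = 0$
$U{\left(y,Q \right)} = - \frac{2 y}{3}$ ($U{\left(y,Q \right)} = - \frac{y + y}{3} = - \frac{2 y}{3}$)
$u = \frac{21918095}{13299194}$ ($u = - \frac{4383}{-2654} + \frac{17}{-5011} = \left(-4383\right) \left(- \frac{1}{2654}\right) + 17 \left(- \frac{1}{5011}\right) = \frac{4383}{2654} - \frac{17}{5011} = \frac{21918095}{13299194} \approx 1.6481$)
$\frac{1}{u + U{\left(J{\left(-5,0 \right)},-17 \right)}} = \frac{1}{\frac{21918095}{13299194} - 0} = \frac{1}{\frac{21918095}{13299194} + 0} = \frac{1}{\frac{21918095}{13299194}} = \frac{13299194}{21918095}$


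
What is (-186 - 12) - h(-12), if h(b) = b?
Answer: -186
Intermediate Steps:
(-186 - 12) - h(-12) = (-186 - 12) - 1*(-12) = -198 + 12 = -186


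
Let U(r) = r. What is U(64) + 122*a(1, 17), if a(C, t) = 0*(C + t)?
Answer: 64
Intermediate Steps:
a(C, t) = 0
U(64) + 122*a(1, 17) = 64 + 122*0 = 64 + 0 = 64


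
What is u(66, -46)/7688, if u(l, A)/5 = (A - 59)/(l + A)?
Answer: -105/30752 ≈ -0.0034144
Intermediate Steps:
u(l, A) = 5*(-59 + A)/(A + l) (u(l, A) = 5*((A - 59)/(l + A)) = 5*((-59 + A)/(A + l)) = 5*(-59 + A)/(A + l))
u(66, -46)/7688 = (5*(-59 - 46)/(-46 + 66))/7688 = (5*(-105)/20)*(1/7688) = (5*(1/20)*(-105))*(1/7688) = -105/4*1/7688 = -105/30752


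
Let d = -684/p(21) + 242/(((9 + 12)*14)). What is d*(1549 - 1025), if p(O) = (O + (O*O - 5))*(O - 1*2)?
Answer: 26202620/67179 ≈ 390.04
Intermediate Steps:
p(O) = (-2 + O)*(-5 + O + O**2) (p(O) = (O + (O**2 - 5))*(O - 2) = (O + (-5 + O**2))*(-2 + O) = (-5 + O + O**2)*(-2 + O) = (-2 + O)*(-5 + O + O**2))
d = 50005/67179 (d = -684/(10 + 21**3 - 1*21**2 - 7*21) + 242/(((9 + 12)*14)) = -684/(10 + 9261 - 1*441 - 147) + 242/((21*14)) = -684/(10 + 9261 - 441 - 147) + 242/294 = -684/8683 + 242*(1/294) = -684*1/8683 + 121/147 = -36/457 + 121/147 = 50005/67179 ≈ 0.74435)
d*(1549 - 1025) = 50005*(1549 - 1025)/67179 = (50005/67179)*524 = 26202620/67179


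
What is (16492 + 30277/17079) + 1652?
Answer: 309911653/17079 ≈ 18146.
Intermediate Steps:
(16492 + 30277/17079) + 1652 = 281697145/17079 + 1652 = 309911653/17079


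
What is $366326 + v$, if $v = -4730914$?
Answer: $-4364588$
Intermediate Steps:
$366326 + v = 366326 - 4730914 = -4364588$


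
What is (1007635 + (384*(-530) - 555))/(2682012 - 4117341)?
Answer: -803560/1435329 ≈ -0.55984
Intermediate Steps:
(1007635 + (384*(-530) - 555))/(2682012 - 4117341) = (1007635 + (-203520 - 555))/(-1435329) = (1007635 - 204075)*(-1/1435329) = 803560*(-1/1435329) = -803560/1435329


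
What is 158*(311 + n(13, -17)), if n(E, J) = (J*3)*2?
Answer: 33022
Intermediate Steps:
n(E, J) = 6*J (n(E, J) = (3*J)*2 = 6*J)
158*(311 + n(13, -17)) = 158*(311 + 6*(-17)) = 158*(311 - 102) = 158*209 = 33022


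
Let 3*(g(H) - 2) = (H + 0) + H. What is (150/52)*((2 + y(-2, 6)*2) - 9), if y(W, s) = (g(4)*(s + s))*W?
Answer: -17325/26 ≈ -666.35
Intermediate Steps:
g(H) = 2 + 2*H/3 (g(H) = 2 + ((H + 0) + H)/3 = 2 + (H + H)/3 = 2 + (2*H)/3 = 2 + 2*H/3)
y(W, s) = 28*W*s/3 (y(W, s) = ((2 + (2/3)*4)*(s + s))*W = ((2 + 8/3)*(2*s))*W = (14*(2*s)/3)*W = (28*s/3)*W = 28*W*s/3)
(150/52)*((2 + y(-2, 6)*2) - 9) = (150/52)*((2 + ((28/3)*(-2)*6)*2) - 9) = (150*(1/52))*((2 - 112*2) - 9) = 75*((2 - 224) - 9)/26 = 75*(-222 - 9)/26 = (75/26)*(-231) = -17325/26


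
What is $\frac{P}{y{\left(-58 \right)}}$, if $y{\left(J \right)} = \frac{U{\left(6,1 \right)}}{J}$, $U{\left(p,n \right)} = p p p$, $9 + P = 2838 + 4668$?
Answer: $- \frac{24157}{12} \approx -2013.1$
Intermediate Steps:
$P = 7497$ ($P = -9 + \left(2838 + 4668\right) = -9 + 7506 = 7497$)
$U{\left(p,n \right)} = p^{3}$ ($U{\left(p,n \right)} = p^{2} p = p^{3}$)
$y{\left(J \right)} = \frac{216}{J}$ ($y{\left(J \right)} = \frac{6^{3}}{J} = \frac{216}{J}$)
$\frac{P}{y{\left(-58 \right)}} = \frac{7497}{216 \frac{1}{-58}} = \frac{7497}{216 \left(- \frac{1}{58}\right)} = \frac{7497}{- \frac{108}{29}} = 7497 \left(- \frac{29}{108}\right) = - \frac{24157}{12}$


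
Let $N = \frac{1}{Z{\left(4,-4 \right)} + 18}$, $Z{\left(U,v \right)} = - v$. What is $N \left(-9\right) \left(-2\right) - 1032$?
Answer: $- \frac{11343}{11} \approx -1031.2$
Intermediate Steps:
$N = \frac{1}{22}$ ($N = \frac{1}{\left(-1\right) \left(-4\right) + 18} = \frac{1}{4 + 18} = \frac{1}{22} \approx 0.045455$)
$N \left(-9\right) \left(-2\right) - 1032 = \frac{1}{22} \left(-9\right) \left(-2\right) - 1032 = \left(- \frac{9}{22}\right) \left(-2\right) - 1032 = \frac{9}{11} - 1032 = - \frac{11343}{11}$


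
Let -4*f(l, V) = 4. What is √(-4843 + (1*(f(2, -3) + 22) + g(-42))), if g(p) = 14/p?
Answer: I*√43401/3 ≈ 69.443*I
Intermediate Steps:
f(l, V) = -1 (f(l, V) = -¼*4 = -1)
√(-4843 + (1*(f(2, -3) + 22) + g(-42))) = √(-4843 + (1*(-1 + 22) + 14/(-42))) = √(-4843 + (1*21 + 14*(-1/42))) = √(-4843 + (21 - ⅓)) = √(-4843 + 62/3) = √(-14467/3) = I*√43401/3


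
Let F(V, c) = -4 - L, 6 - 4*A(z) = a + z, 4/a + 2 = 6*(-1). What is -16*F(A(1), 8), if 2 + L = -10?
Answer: -128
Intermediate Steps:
L = -12 (L = -2 - 10 = -12)
a = -½ (a = 4/(-2 + 6*(-1)) = 4/(-2 - 6) = 4/(-8) = 4*(-⅛) = -½ ≈ -0.50000)
A(z) = 13/8 - z/4 (A(z) = 3/2 - (-½ + z)/4 = 3/2 + (⅛ - z/4) = 13/8 - z/4)
F(V, c) = 8 (F(V, c) = -4 - 1*(-12) = -4 + 12 = 8)
-16*F(A(1), 8) = -16*8 = -128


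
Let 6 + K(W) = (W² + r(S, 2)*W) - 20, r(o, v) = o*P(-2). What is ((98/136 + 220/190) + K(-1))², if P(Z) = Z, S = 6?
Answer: 206468161/1669264 ≈ 123.69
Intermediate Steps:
r(o, v) = -2*o (r(o, v) = o*(-2) = -2*o)
K(W) = -26 + W² - 12*W (K(W) = -6 + ((W² + (-2*6)*W) - 20) = -6 + ((W² - 12*W) - 20) = -6 + (-20 + W² - 12*W) = -26 + W² - 12*W)
((98/136 + 220/190) + K(-1))² = ((98/136 + 220/190) + (-26 + (-1)² - 12*(-1)))² = ((98*(1/136) + 220*(1/190)) + (-26 + 1 + 12))² = ((49/68 + 22/19) - 13)² = (2427/1292 - 13)² = (-14369/1292)² = 206468161/1669264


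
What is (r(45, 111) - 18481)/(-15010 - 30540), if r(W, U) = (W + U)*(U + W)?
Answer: -1171/9110 ≈ -0.12854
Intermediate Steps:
r(W, U) = (U + W)² (r(W, U) = (U + W)*(U + W) = (U + W)²)
(r(45, 111) - 18481)/(-15010 - 30540) = ((111 + 45)² - 18481)/(-15010 - 30540) = (156² - 18481)/(-45550) = (24336 - 18481)*(-1/45550) = 5855*(-1/45550) = -1171/9110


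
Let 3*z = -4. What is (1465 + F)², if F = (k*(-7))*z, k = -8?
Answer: 17397241/9 ≈ 1.9330e+6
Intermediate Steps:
z = -4/3 (z = (⅓)*(-4) = -4/3 ≈ -1.3333)
F = -224/3 (F = -8*(-7)*(-4/3) = 56*(-4/3) = -224/3 ≈ -74.667)
(1465 + F)² = (1465 - 224/3)² = (4171/3)² = 17397241/9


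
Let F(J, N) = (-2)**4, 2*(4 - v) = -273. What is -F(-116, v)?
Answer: -16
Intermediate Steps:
v = 281/2 (v = 4 - 1/2*(-273) = 4 + 273/2 = 281/2 ≈ 140.50)
F(J, N) = 16
-F(-116, v) = -1*16 = -16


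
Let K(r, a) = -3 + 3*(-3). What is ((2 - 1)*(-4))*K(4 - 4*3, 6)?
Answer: 48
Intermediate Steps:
K(r, a) = -12 (K(r, a) = -3 - 9 = -12)
((2 - 1)*(-4))*K(4 - 4*3, 6) = ((2 - 1)*(-4))*(-12) = (1*(-4))*(-12) = -4*(-12) = 48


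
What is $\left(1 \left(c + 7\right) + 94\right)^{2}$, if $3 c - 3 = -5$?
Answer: $\frac{90601}{9} \approx 10067.0$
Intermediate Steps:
$c = - \frac{2}{3}$ ($c = 1 + \frac{1}{3} \left(-5\right) = 1 - \frac{5}{3} = - \frac{2}{3} \approx -0.66667$)
$\left(1 \left(c + 7\right) + 94\right)^{2} = \left(1 \left(- \frac{2}{3} + 7\right) + 94\right)^{2} = \left(1 \cdot \frac{19}{3} + 94\right)^{2} = \left(\frac{19}{3} + 94\right)^{2} = \left(\frac{301}{3}\right)^{2} = \frac{90601}{9}$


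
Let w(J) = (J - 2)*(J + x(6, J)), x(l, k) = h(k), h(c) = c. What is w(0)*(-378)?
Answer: 0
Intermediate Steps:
x(l, k) = k
w(J) = 2*J*(-2 + J) (w(J) = (J - 2)*(J + J) = (-2 + J)*(2*J) = 2*J*(-2 + J))
w(0)*(-378) = (2*0*(-2 + 0))*(-378) = (2*0*(-2))*(-378) = 0*(-378) = 0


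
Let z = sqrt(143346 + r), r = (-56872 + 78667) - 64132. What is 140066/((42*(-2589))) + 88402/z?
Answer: -70033/54369 + 88402*sqrt(101009)/101009 ≈ 276.86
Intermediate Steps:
r = -42337 (r = 21795 - 64132 = -42337)
z = sqrt(101009) (z = sqrt(143346 - 42337) = sqrt(101009) ≈ 317.82)
140066/((42*(-2589))) + 88402/z = 140066/((42*(-2589))) + 88402/(sqrt(101009)) = 140066/(-108738) + 88402*(sqrt(101009)/101009) = 140066*(-1/108738) + 88402*sqrt(101009)/101009 = -70033/54369 + 88402*sqrt(101009)/101009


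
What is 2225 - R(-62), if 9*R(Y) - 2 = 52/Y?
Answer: 68971/31 ≈ 2224.9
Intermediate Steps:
R(Y) = 2/9 + 52/(9*Y) (R(Y) = 2/9 + (52/Y)/9 = 2/9 + 52/(9*Y))
2225 - R(-62) = 2225 - 2*(26 - 62)/(9*(-62)) = 2225 - 2*(-1)*(-36)/(9*62) = 2225 - 1*4/31 = 2225 - 4/31 = 68971/31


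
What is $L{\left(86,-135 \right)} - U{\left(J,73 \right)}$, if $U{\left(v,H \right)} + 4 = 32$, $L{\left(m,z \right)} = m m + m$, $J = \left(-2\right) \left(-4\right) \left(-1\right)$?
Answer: $7454$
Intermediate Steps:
$J = -8$ ($J = 8 \left(-1\right) = -8$)
$L{\left(m,z \right)} = m + m^{2}$ ($L{\left(m,z \right)} = m^{2} + m = m + m^{2}$)
$U{\left(v,H \right)} = 28$ ($U{\left(v,H \right)} = -4 + 32 = 28$)
$L{\left(86,-135 \right)} - U{\left(J,73 \right)} = 86 \left(1 + 86\right) - 28 = 86 \cdot 87 - 28 = 7482 - 28 = 7454$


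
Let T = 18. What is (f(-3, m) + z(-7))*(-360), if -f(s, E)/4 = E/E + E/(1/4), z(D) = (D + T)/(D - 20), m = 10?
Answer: 177560/3 ≈ 59187.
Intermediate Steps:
z(D) = (18 + D)/(-20 + D) (z(D) = (D + 18)/(D - 20) = (18 + D)/(-20 + D))
f(s, E) = -4 - 16*E (f(s, E) = -4*(E/E + E/(1/4)) = -4*(1 + E/(¼)) = -4*(1 + E*4) = -4*(1 + 4*E) = -4 - 16*E)
(f(-3, m) + z(-7))*(-360) = ((-4 - 16*10) + (18 - 7)/(-20 - 7))*(-360) = ((-4 - 160) + 11/(-27))*(-360) = (-164 - 1/27*11)*(-360) = (-164 - 11/27)*(-360) = -4439/27*(-360) = 177560/3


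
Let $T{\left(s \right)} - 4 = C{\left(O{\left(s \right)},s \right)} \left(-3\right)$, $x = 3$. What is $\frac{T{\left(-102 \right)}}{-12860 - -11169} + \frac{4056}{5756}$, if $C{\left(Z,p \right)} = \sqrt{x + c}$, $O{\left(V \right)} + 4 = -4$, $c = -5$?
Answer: $\frac{1708918}{2433349} + \frac{3 i \sqrt{2}}{1691} \approx 0.70229 + 0.002509 i$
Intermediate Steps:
$O{\left(V \right)} = -8$ ($O{\left(V \right)} = -4 - 4 = -8$)
$C{\left(Z,p \right)} = i \sqrt{2}$ ($C{\left(Z,p \right)} = \sqrt{3 - 5} = \sqrt{-2} = i \sqrt{2}$)
$T{\left(s \right)} = 4 - 3 i \sqrt{2}$ ($T{\left(s \right)} = 4 + i \sqrt{2} \left(-3\right) = 4 - 3 i \sqrt{2}$)
$\frac{T{\left(-102 \right)}}{-12860 - -11169} + \frac{4056}{5756} = \frac{4 - 3 i \sqrt{2}}{-12860 - -11169} + \frac{4056}{5756} = \frac{4 - 3 i \sqrt{2}}{-12860 + 11169} + 4056 \cdot \frac{1}{5756} = \frac{4 - 3 i \sqrt{2}}{-1691} + \frac{1014}{1439} = \left(4 - 3 i \sqrt{2}\right) \left(- \frac{1}{1691}\right) + \frac{1014}{1439} = \left(- \frac{4}{1691} + \frac{3 i \sqrt{2}}{1691}\right) + \frac{1014}{1439} = \frac{1708918}{2433349} + \frac{3 i \sqrt{2}}{1691}$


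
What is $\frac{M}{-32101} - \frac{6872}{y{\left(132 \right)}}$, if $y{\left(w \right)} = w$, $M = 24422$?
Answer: $- \frac{55955444}{1059333} \approx -52.821$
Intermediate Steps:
$\frac{M}{-32101} - \frac{6872}{y{\left(132 \right)}} = \frac{24422}{-32101} - \frac{6872}{132} = 24422 \left(- \frac{1}{32101}\right) - \frac{1718}{33} = - \frac{24422}{32101} - \frac{1718}{33} = - \frac{55955444}{1059333}$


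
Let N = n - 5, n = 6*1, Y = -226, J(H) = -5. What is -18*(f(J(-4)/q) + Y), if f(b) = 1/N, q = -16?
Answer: 4050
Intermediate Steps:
n = 6
N = 1 (N = 6 - 5 = 1)
f(b) = 1 (f(b) = 1/1 = 1)
-18*(f(J(-4)/q) + Y) = -18*(1 - 226) = -18*(-225) = 4050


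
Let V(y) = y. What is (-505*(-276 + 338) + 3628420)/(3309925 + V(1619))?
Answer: 1798555/1655772 ≈ 1.0862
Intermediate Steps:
(-505*(-276 + 338) + 3628420)/(3309925 + V(1619)) = (-505*(-276 + 338) + 3628420)/(3309925 + 1619) = (-505*62 + 3628420)/3311544 = (-31310 + 3628420)*(1/3311544) = 3597110*(1/3311544) = 1798555/1655772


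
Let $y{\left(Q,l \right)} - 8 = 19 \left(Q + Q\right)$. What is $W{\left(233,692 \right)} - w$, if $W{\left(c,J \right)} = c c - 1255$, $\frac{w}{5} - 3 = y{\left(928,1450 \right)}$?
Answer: $-123341$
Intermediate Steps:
$y{\left(Q,l \right)} = 8 + 38 Q$ ($y{\left(Q,l \right)} = 8 + 19 \left(Q + Q\right) = 8 + 19 \cdot 2 Q = 8 + 38 Q$)
$w = 176375$ ($w = 15 + 5 \left(8 + 38 \cdot 928\right) = 15 + 5 \left(8 + 35264\right) = 15 + 5 \cdot 35272 = 15 + 176360 = 176375$)
$W{\left(c,J \right)} = -1255 + c^{2}$ ($W{\left(c,J \right)} = c^{2} - 1255 = -1255 + c^{2}$)
$W{\left(233,692 \right)} - w = \left(-1255 + 233^{2}\right) - 176375 = \left(-1255 + 54289\right) - 176375 = 53034 - 176375 = -123341$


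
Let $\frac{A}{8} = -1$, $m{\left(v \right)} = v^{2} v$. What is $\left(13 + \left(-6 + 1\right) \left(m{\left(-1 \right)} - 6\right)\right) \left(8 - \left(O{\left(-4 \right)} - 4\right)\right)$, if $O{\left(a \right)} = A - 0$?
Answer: $960$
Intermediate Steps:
$m{\left(v \right)} = v^{3}$
$A = -8$ ($A = 8 \left(-1\right) = -8$)
$O{\left(a \right)} = -8$ ($O{\left(a \right)} = -8 - 0 = -8 + 0 = -8$)
$\left(13 + \left(-6 + 1\right) \left(m{\left(-1 \right)} - 6\right)\right) \left(8 - \left(O{\left(-4 \right)} - 4\right)\right) = \left(13 + \left(-6 + 1\right) \left(\left(-1\right)^{3} - 6\right)\right) \left(8 - \left(-8 - 4\right)\right) = \left(13 - 5 \left(-1 - 6\right)\right) \left(8 - \left(-8 - 4\right)\right) = \left(13 - -35\right) \left(8 - -12\right) = \left(13 + 35\right) \left(8 + 12\right) = 48 \cdot 20 = 960$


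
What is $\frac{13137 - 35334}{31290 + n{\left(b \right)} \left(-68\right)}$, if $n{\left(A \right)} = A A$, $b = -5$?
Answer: $- \frac{22197}{29590} \approx -0.75015$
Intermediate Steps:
$n{\left(A \right)} = A^{2}$
$\frac{13137 - 35334}{31290 + n{\left(b \right)} \left(-68\right)} = \frac{13137 - 35334}{31290 + \left(-5\right)^{2} \left(-68\right)} = \frac{13137 - 35334}{31290 + 25 \left(-68\right)} = - \frac{22197}{31290 - 1700} = - \frac{22197}{29590}$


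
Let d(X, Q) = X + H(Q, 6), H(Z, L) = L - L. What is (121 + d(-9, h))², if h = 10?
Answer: 12544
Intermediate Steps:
H(Z, L) = 0
d(X, Q) = X (d(X, Q) = X + 0 = X)
(121 + d(-9, h))² = (121 - 9)² = 112² = 12544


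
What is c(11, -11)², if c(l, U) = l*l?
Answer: 14641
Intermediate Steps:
c(l, U) = l²
c(11, -11)² = (11²)² = 121² = 14641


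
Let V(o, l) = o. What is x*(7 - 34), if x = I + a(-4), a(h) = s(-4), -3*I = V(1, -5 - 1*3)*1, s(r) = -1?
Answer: 36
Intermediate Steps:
I = -⅓ (I = -1/3 = -⅓*1 = -⅓ ≈ -0.33333)
a(h) = -1
x = -4/3 (x = -⅓ - 1 = -4/3 ≈ -1.3333)
x*(7 - 34) = -4*(7 - 34)/3 = -4/3*(-27) = 36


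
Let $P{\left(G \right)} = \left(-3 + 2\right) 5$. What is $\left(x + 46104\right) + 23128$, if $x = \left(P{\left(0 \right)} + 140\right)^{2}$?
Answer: $87457$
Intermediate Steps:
$P{\left(G \right)} = -5$ ($P{\left(G \right)} = \left(-1\right) 5 = -5$)
$x = 18225$ ($x = \left(-5 + 140\right)^{2} = 135^{2} = 18225$)
$\left(x + 46104\right) + 23128 = \left(18225 + 46104\right) + 23128 = 64329 + 23128 = 87457$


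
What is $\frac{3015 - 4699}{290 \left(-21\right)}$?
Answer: $\frac{842}{3045} \approx 0.27652$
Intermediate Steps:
$\frac{3015 - 4699}{290 \left(-21\right)} = \frac{3015 - 4699}{-6090} = \left(-1684\right) \left(- \frac{1}{6090}\right) = \frac{842}{3045}$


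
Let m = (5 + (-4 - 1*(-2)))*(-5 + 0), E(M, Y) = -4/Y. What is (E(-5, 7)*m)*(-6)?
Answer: -360/7 ≈ -51.429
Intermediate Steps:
m = -15 (m = (5 + (-4 + 2))*(-5) = (5 - 2)*(-5) = 3*(-5) = -15)
(E(-5, 7)*m)*(-6) = (-4/7*(-15))*(-6) = (-4*⅐*(-15))*(-6) = -4/7*(-15)*(-6) = (60/7)*(-6) = -360/7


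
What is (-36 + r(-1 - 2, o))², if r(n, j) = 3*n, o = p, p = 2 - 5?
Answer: 2025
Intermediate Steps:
p = -3
o = -3
(-36 + r(-1 - 2, o))² = (-36 + 3*(-1 - 2))² = (-36 + 3*(-3))² = (-36 - 9)² = (-45)² = 2025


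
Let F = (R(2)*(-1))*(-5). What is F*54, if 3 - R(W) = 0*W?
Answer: 810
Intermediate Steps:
R(W) = 3 (R(W) = 3 - 0*W = 3 - 1*0 = 3 + 0 = 3)
F = 15 (F = (3*(-1))*(-5) = -3*(-5) = 15)
F*54 = 15*54 = 810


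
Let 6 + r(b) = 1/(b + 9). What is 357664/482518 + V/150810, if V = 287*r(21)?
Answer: 796695418993/1091528093700 ≈ 0.72989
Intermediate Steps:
r(b) = -6 + 1/(9 + b) (r(b) = -6 + 1/(b + 9) = -6 + 1/(9 + b))
V = -51373/30 (V = 287*((-53 - 6*21)/(9 + 21)) = 287*((-53 - 126)/30) = 287*((1/30)*(-179)) = 287*(-179/30) = -51373/30 ≈ -1712.4)
357664/482518 + V/150810 = 357664/482518 - 51373/30/150810 = 357664*(1/482518) - 51373/30*1/150810 = 178832/241259 - 51373/4524300 = 796695418993/1091528093700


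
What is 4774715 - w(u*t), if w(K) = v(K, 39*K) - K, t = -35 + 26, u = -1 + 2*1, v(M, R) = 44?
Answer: 4774662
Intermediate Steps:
u = 1 (u = -1 + 2 = 1)
t = -9
w(K) = 44 - K
4774715 - w(u*t) = 4774715 - (44 - (-9)) = 4774715 - (44 - 1*(-9)) = 4774715 - (44 + 9) = 4774715 - 1*53 = 4774715 - 53 = 4774662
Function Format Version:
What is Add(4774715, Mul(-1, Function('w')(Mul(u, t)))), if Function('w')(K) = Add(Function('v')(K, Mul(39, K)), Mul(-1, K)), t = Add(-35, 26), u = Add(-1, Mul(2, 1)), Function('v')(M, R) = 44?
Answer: 4774662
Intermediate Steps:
u = 1 (u = Add(-1, 2) = 1)
t = -9
Function('w')(K) = Add(44, Mul(-1, K))
Add(4774715, Mul(-1, Function('w')(Mul(u, t)))) = Add(4774715, Mul(-1, Add(44, Mul(-1, Mul(1, -9))))) = Add(4774715, Mul(-1, Add(44, Mul(-1, -9)))) = Add(4774715, Mul(-1, Add(44, 9))) = Add(4774715, Mul(-1, 53)) = Add(4774715, -53) = 4774662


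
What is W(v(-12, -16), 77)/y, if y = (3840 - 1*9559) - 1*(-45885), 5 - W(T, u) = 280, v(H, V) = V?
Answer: -275/40166 ≈ -0.0068466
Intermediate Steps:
W(T, u) = -275 (W(T, u) = 5 - 1*280 = 5 - 280 = -275)
y = 40166 (y = (3840 - 9559) + 45885 = -5719 + 45885 = 40166)
W(v(-12, -16), 77)/y = -275/40166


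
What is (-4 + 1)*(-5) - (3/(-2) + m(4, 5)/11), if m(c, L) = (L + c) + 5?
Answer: 335/22 ≈ 15.227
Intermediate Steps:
m(c, L) = 5 + L + c
(-4 + 1)*(-5) - (3/(-2) + m(4, 5)/11) = (-4 + 1)*(-5) - (3/(-2) + (5 + 5 + 4)/11) = -3*(-5) - (3*(-½) + 14*(1/11)) = 15 - (-3/2 + 14/11) = 15 - 1*(-5/22) = 15 + 5/22 = 335/22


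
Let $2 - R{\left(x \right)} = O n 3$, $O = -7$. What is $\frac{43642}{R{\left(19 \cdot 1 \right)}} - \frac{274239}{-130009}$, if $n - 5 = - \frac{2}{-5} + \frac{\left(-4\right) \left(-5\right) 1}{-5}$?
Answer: $\frac{28412319413}{20411413} \approx 1392.0$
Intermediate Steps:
$n = \frac{7}{5}$ ($n = 5 + \left(- \frac{2}{-5} + \frac{\left(-4\right) \left(-5\right) 1}{-5}\right) = 5 + \left(\left(-2\right) \left(- \frac{1}{5}\right) + 20 \cdot 1 \left(- \frac{1}{5}\right)\right) = 5 + \left(\frac{2}{5} + 20 \left(- \frac{1}{5}\right)\right) = 5 + \left(\frac{2}{5} - 4\right) = 5 - \frac{18}{5} = \frac{7}{5} \approx 1.4$)
$R{\left(x \right)} = \frac{157}{5}$ ($R{\left(x \right)} = 2 - \left(-7\right) \frac{7}{5} \cdot 3 = 2 - \left(- \frac{49}{5}\right) 3 = 2 - - \frac{147}{5} = 2 + \frac{147}{5} = \frac{157}{5}$)
$\frac{43642}{R{\left(19 \cdot 1 \right)}} - \frac{274239}{-130009} = \frac{43642}{\frac{157}{5}} - \frac{274239}{-130009} = 43642 \cdot \frac{5}{157} - - \frac{274239}{130009} = \frac{218210}{157} + \frac{274239}{130009} = \frac{28412319413}{20411413}$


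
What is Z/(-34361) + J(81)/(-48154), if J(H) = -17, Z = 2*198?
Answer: -18484847/1654619594 ≈ -0.011172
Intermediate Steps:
Z = 396
Z/(-34361) + J(81)/(-48154) = 396/(-34361) - 17/(-48154) = 396*(-1/34361) - 17*(-1/48154) = -396/34361 + 17/48154 = -18484847/1654619594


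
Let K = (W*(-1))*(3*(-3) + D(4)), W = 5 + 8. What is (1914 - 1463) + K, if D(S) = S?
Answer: 516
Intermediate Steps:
W = 13
K = 65 (K = (13*(-1))*(3*(-3) + 4) = -13*(-9 + 4) = -13*(-5) = 65)
(1914 - 1463) + K = (1914 - 1463) + 65 = 451 + 65 = 516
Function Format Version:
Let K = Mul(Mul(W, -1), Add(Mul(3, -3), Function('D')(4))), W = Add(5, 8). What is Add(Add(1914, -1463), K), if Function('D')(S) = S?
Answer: 516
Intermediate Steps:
W = 13
K = 65 (K = Mul(Mul(13, -1), Add(Mul(3, -3), 4)) = Mul(-13, Add(-9, 4)) = Mul(-13, -5) = 65)
Add(Add(1914, -1463), K) = Add(Add(1914, -1463), 65) = Add(451, 65) = 516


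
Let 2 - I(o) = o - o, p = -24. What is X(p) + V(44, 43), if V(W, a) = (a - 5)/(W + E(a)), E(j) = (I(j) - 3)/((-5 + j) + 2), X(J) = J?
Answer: -40696/1759 ≈ -23.136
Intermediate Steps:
I(o) = 2 (I(o) = 2 - (o - o) = 2 - 1*0 = 2 + 0 = 2)
E(j) = -1/(-3 + j) (E(j) = (2 - 3)/((-5 + j) + 2) = -1/(-3 + j))
V(W, a) = (-5 + a)/(W - 1/(-3 + a)) (V(W, a) = (a - 5)/(W - 1/(-3 + a)) = (-5 + a)/(W - 1/(-3 + a)))
X(p) + V(44, 43) = -24 + (-5 + 43)*(-3 + 43)/(-1 + 44*(-3 + 43)) = -24 + 38*40/(-1 + 44*40) = -24 + 38*40/(-1 + 1760) = -24 + 38*40/1759 = -24 + (1/1759)*38*40 = -24 + 1520/1759 = -40696/1759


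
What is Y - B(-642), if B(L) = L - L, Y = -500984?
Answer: -500984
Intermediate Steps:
B(L) = 0
Y - B(-642) = -500984 - 1*0 = -500984 + 0 = -500984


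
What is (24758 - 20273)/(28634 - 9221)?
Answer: 1495/6471 ≈ 0.23103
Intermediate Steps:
(24758 - 20273)/(28634 - 9221) = 4485/19413 = 4485*(1/19413) = 1495/6471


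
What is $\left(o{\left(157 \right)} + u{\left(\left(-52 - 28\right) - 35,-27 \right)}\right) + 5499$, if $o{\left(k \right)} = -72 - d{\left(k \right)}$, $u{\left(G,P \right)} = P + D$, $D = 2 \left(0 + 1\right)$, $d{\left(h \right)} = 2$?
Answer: $5400$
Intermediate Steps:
$D = 2$ ($D = 2 \cdot 1 = 2$)
$u{\left(G,P \right)} = 2 + P$ ($u{\left(G,P \right)} = P + 2 = 2 + P$)
$o{\left(k \right)} = -74$ ($o{\left(k \right)} = -72 - 2 = -74$)
$\left(o{\left(157 \right)} + u{\left(\left(-52 - 28\right) - 35,-27 \right)}\right) + 5499 = \left(-74 + \left(2 - 27\right)\right) + 5499 = \left(-74 - 25\right) + 5499 = -99 + 5499 = 5400$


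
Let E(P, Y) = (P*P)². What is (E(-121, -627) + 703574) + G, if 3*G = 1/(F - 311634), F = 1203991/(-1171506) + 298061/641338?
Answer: 12588724139174477081253836/58535201503091461 ≈ 2.1506e+8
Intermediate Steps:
E(P, Y) = P⁴ (E(P, Y) = (P²)² = P⁴)
F = -105746232523/187832828757 (F = 1203991*(-1/1171506) + 298061*(1/641338) = -1203991/1171506 + 298061/641338 = -105746232523/187832828757 ≈ -0.56298)
G = -62610942919/58535201503091461 (G = 1/(3*(-105746232523/187832828757 - 311634)) = 1/(3*(-58535201503091461/187832828757)) = (⅓)*(-187832828757/58535201503091461) = -62610942919/58535201503091461 ≈ -1.0696e-6)
(E(-121, -627) + 703574) + G = ((-121)⁴ + 703574) - 62610942919/58535201503091461 = (214358881 + 703574) - 62610942919/58535201503091461 = 215062455 - 62610942919/58535201503091461 = 12588724139174477081253836/58535201503091461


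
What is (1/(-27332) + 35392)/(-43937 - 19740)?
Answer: -967334143/1740419764 ≈ -0.55581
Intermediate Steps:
(1/(-27332) + 35392)/(-43937 - 19740) = (-1/27332 + 35392)/(-63677) = (967334143/27332)*(-1/63677) = -967334143/1740419764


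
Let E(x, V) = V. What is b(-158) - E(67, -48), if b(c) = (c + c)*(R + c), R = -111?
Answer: 85052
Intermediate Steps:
b(c) = 2*c*(-111 + c) (b(c) = (c + c)*(-111 + c) = (2*c)*(-111 + c) = 2*c*(-111 + c))
b(-158) - E(67, -48) = 2*(-158)*(-111 - 158) - 1*(-48) = 2*(-158)*(-269) + 48 = 85004 + 48 = 85052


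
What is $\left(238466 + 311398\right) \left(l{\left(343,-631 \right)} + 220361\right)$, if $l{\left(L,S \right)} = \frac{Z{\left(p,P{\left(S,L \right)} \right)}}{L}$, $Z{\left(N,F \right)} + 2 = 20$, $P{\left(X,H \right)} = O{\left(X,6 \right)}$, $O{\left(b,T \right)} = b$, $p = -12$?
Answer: $\frac{5937261878232}{49} \approx 1.2117 \cdot 10^{11}$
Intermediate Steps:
$P{\left(X,H \right)} = X$
$Z{\left(N,F \right)} = 18$ ($Z{\left(N,F \right)} = -2 + 20 = 18$)
$l{\left(L,S \right)} = \frac{18}{L}$
$\left(238466 + 311398\right) \left(l{\left(343,-631 \right)} + 220361\right) = \left(238466 + 311398\right) \left(\frac{18}{343} + 220361\right) = 549864 \left(18 \cdot \frac{1}{343} + 220361\right) = 549864 \left(\frac{18}{343} + 220361\right) = 549864 \cdot \frac{75583841}{343} = \frac{5937261878232}{49}$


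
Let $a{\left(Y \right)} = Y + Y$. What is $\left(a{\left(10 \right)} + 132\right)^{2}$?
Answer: $23104$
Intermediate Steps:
$a{\left(Y \right)} = 2 Y$
$\left(a{\left(10 \right)} + 132\right)^{2} = \left(2 \cdot 10 + 132\right)^{2} = \left(20 + 132\right)^{2} = 152^{2} = 23104$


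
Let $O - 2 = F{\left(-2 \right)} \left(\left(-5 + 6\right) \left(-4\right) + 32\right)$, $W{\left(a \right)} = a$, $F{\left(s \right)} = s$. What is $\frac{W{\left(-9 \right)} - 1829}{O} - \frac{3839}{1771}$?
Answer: $\frac{138536}{4347} \approx 31.869$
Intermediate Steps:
$O = -54$ ($O = 2 - 2 \left(\left(-5 + 6\right) \left(-4\right) + 32\right) = 2 - 2 \left(1 \left(-4\right) + 32\right) = 2 - 2 \left(-4 + 32\right) = 2 - 56 = -54$)
$\frac{W{\left(-9 \right)} - 1829}{O} - \frac{3839}{1771} = \frac{-9 - 1829}{-54} - \frac{3839}{1771} = \left(-9 - 1829\right) \left(- \frac{1}{54}\right) - \frac{349}{161} = \left(-1838\right) \left(- \frac{1}{54}\right) - \frac{349}{161} = \frac{919}{27} - \frac{349}{161} = \frac{138536}{4347}$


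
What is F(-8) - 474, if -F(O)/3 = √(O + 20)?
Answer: -474 - 6*√3 ≈ -484.39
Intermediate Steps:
F(O) = -3*√(20 + O) (F(O) = -3*√(O + 20) = -3*√(20 + O))
F(-8) - 474 = -3*√(20 - 8) - 474 = -6*√3 - 474 = -474 - 6*√3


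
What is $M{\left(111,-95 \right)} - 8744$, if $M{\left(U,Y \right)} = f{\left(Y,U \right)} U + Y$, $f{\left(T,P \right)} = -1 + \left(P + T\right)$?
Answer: $-7174$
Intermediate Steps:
$f{\left(T,P \right)} = -1 + P + T$
$M{\left(U,Y \right)} = Y + U \left(-1 + U + Y\right)$ ($M{\left(U,Y \right)} = \left(-1 + U + Y\right) U + Y = U \left(-1 + U + Y\right) + Y = Y + U \left(-1 + U + Y\right)$)
$M{\left(111,-95 \right)} - 8744 = \left(-95 + 111 \left(-1 + 111 - 95\right)\right) - 8744 = \left(-95 + 111 \cdot 15\right) - 8744 = \left(-95 + 1665\right) - 8744 = 1570 - 8744 = -7174$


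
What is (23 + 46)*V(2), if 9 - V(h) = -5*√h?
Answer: 621 + 345*√2 ≈ 1108.9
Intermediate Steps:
V(h) = 9 + 5*√h (V(h) = 9 - (-5)*√h = 9 + 5*√h)
(23 + 46)*V(2) = (23 + 46)*(9 + 5*√2) = 69*(9 + 5*√2) = 621 + 345*√2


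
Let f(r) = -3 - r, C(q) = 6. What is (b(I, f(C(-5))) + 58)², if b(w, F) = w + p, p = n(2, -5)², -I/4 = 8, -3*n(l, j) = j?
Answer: 67081/81 ≈ 828.16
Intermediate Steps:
n(l, j) = -j/3
I = -32 (I = -4*8 = -32)
p = 25/9 (p = (-⅓*(-5))² = (5/3)² = 25/9 ≈ 2.7778)
b(w, F) = 25/9 + w (b(w, F) = w + 25/9 = 25/9 + w)
(b(I, f(C(-5))) + 58)² = ((25/9 - 32) + 58)² = (-263/9 + 58)² = (259/9)² = 67081/81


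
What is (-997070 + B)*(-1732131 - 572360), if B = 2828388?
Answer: -4220255849138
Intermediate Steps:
(-997070 + B)*(-1732131 - 572360) = (-997070 + 2828388)*(-1732131 - 572360) = 1831318*(-2304491) = -4220255849138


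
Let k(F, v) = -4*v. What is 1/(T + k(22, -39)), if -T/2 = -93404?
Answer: 1/186964 ≈ 5.3486e-6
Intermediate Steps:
T = 186808 (T = -2*(-93404) = 186808)
1/(T + k(22, -39)) = 1/(186808 - 4*(-39)) = 1/(186808 + 156) = 1/186964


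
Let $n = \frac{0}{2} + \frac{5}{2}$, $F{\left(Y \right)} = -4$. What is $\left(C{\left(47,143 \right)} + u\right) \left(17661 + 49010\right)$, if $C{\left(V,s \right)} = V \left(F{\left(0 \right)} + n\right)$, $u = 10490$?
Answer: $\frac{1389356969}{2} \approx 6.9468 \cdot 10^{8}$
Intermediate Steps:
$n = \frac{5}{2}$ ($n = 0 \cdot \frac{1}{2} + 5 \cdot \frac{1}{2} = 0 + \frac{5}{2} = \frac{5}{2} \approx 2.5$)
$C{\left(V,s \right)} = - \frac{3 V}{2}$ ($C{\left(V,s \right)} = V \left(-4 + \frac{5}{2}\right) = V \left(- \frac{3}{2}\right) = - \frac{3 V}{2}$)
$\left(C{\left(47,143 \right)} + u\right) \left(17661 + 49010\right) = \left(\left(- \frac{3}{2}\right) 47 + 10490\right) \left(17661 + 49010\right) = \left(- \frac{141}{2} + 10490\right) 66671 = \frac{20839}{2} \cdot 66671 = \frac{1389356969}{2}$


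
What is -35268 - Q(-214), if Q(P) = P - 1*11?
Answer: -35043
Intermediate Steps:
Q(P) = -11 + P (Q(P) = P - 11 = -11 + P)
-35268 - Q(-214) = -35268 - (-11 - 214) = -35268 - 1*(-225) = -35268 + 225 = -35043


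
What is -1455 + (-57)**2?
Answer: 1794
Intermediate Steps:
-1455 + (-57)**2 = -1455 + 3249 = 1794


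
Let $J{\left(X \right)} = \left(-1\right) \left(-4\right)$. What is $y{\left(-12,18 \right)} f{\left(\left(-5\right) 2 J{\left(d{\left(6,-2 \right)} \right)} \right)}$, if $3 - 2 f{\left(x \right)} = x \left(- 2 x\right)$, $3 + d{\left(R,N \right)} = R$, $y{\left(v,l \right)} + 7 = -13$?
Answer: $-32030$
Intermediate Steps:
$y{\left(v,l \right)} = -20$ ($y{\left(v,l \right)} = -7 - 13 = -20$)
$d{\left(R,N \right)} = -3 + R$
$J{\left(X \right)} = 4$
$f{\left(x \right)} = \frac{3}{2} + x^{2}$ ($f{\left(x \right)} = \frac{3}{2} - \frac{x \left(- 2 x\right)}{2} = \frac{3}{2} - \frac{\left(-2\right) x^{2}}{2} = \frac{3}{2} + x^{2}$)
$y{\left(-12,18 \right)} f{\left(\left(-5\right) 2 J{\left(d{\left(6,-2 \right)} \right)} \right)} = - 20 \left(\frac{3}{2} + \left(\left(-5\right) 2 \cdot 4\right)^{2}\right) = - 20 \left(\frac{3}{2} + \left(\left(-10\right) 4\right)^{2}\right) = - 20 \left(\frac{3}{2} + \left(-40\right)^{2}\right) = - 20 \left(\frac{3}{2} + 1600\right) = \left(-20\right) \frac{3203}{2} = -32030$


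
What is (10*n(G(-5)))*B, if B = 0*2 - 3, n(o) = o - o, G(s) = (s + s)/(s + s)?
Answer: 0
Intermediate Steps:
G(s) = 1 (G(s) = (2*s)/((2*s)) = (2*s)*(1/(2*s)) = 1)
n(o) = 0
B = -3 (B = 0 - 3 = -3)
(10*n(G(-5)))*B = (10*0)*(-3) = 0*(-3) = 0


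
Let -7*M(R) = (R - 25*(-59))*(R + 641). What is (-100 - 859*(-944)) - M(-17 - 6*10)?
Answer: 6464044/7 ≈ 9.2344e+5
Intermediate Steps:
M(R) = -(641 + R)*(1475 + R)/7 (M(R) = -(R - 25*(-59))*(R + 641)/7 = -(R + 1475)*(641 + R)/7 = -(1475 + R)*(641 + R)/7 = -(641 + R)*(1475 + R)/7)
(-100 - 859*(-944)) - M(-17 - 6*10) = (-100 - 859*(-944)) - (-945475/7 - 2116*(-17 - 6*10)/7 - (-17 - 6*10)**2/7) = (-100 + 810896) - (-945475/7 - 2116*(-17 - 60)/7 - (-17 - 60)**2/7) = 810796 - (-945475/7 - 2116/7*(-77) - 1/7*(-77)**2) = 810796 - (-945475/7 + 23276 - 1/7*5929) = 810796 - (-945475/7 + 23276 - 847) = 810796 - 1*(-788472/7) = 810796 + 788472/7 = 6464044/7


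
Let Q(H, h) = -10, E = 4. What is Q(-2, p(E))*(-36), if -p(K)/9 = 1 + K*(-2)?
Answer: 360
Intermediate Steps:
p(K) = -9 + 18*K (p(K) = -9*(1 + K*(-2)) = -9*(1 - 2*K) = -9 + 18*K)
Q(-2, p(E))*(-36) = -10*(-36) = 360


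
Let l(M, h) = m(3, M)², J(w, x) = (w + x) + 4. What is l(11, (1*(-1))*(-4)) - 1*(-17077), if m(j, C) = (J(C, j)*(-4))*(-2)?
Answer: 37813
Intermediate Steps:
J(w, x) = 4 + w + x
m(j, C) = 32 + 8*C + 8*j (m(j, C) = ((4 + C + j)*(-4))*(-2) = (-16 - 4*C - 4*j)*(-2) = 32 + 8*C + 8*j)
l(M, h) = (56 + 8*M)² (l(M, h) = (32 + 8*M + 8*3)² = (32 + 8*M + 24)² = (56 + 8*M)²)
l(11, (1*(-1))*(-4)) - 1*(-17077) = 64*(7 + 11)² - 1*(-17077) = 64*18² + 17077 = 64*324 + 17077 = 20736 + 17077 = 37813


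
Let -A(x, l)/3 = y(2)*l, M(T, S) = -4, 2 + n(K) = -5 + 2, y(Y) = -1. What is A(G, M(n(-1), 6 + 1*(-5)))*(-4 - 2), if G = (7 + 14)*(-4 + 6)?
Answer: 72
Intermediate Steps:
n(K) = -5 (n(K) = -2 + (-5 + 2) = -2 - 3 = -5)
G = 42 (G = 21*2 = 42)
A(x, l) = 3*l (A(x, l) = -(-3)*l = 3*l)
A(G, M(n(-1), 6 + 1*(-5)))*(-4 - 2) = (3*(-4))*(-4 - 2) = -12*(-6) = 72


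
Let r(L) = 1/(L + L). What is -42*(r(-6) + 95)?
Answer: -7973/2 ≈ -3986.5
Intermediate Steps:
r(L) = 1/(2*L)
-42*(r(-6) + 95) = -42*((½)/(-6) + 95) = -42*((½)*(-⅙) + 95) = -42*(-1/12 + 95) = -42*1139/12 = -7973/2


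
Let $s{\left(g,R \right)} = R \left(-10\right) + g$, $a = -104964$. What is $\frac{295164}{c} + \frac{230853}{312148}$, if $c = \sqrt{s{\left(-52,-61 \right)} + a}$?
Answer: $\frac{230853}{312148} - \frac{49194 i \sqrt{104406}}{17401} \approx 0.73956 - 913.48 i$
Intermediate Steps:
$s{\left(g,R \right)} = g - 10 R$ ($s{\left(g,R \right)} = - 10 R + g = g - 10 R$)
$c = i \sqrt{104406}$ ($c = \sqrt{\left(-52 - -610\right) - 104964} = \sqrt{\left(-52 + 610\right) - 104964} = \sqrt{558 - 104964} = \sqrt{-104406} = i \sqrt{104406} \approx 323.12 i$)
$\frac{295164}{c} + \frac{230853}{312148} = \frac{295164}{i \sqrt{104406}} + \frac{230853}{312148} = 295164 \left(- \frac{i \sqrt{104406}}{104406}\right) + 230853 \cdot \frac{1}{312148} = - \frac{49194 i \sqrt{104406}}{17401} + \frac{230853}{312148} = \frac{230853}{312148} - \frac{49194 i \sqrt{104406}}{17401}$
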